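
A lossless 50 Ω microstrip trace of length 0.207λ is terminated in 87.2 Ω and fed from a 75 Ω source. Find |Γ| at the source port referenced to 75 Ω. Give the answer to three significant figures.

|Γ| ≈ 0.434

βl = 2π × 0.207 = 74.5°
tan(βl) = 3.61
Z_in = Z_0·(Z_L + jZ_0·tanβl)/(Z_0 + jZ_L·tanβl) = 30.1 − j9.07 Ω
Γ_s = (Z_in − Z_s)/(Z_in + Z_s) = (-44.9 − j9.07)/(105 − j9.07), |Γ_s| = 0.434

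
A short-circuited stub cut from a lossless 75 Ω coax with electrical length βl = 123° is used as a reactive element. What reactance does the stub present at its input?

X_in ≈ -115 Ω (capacitive)

tan(βl) = -1.54
For a short-circuited stub, Z_in = jZ_0·tan(βl)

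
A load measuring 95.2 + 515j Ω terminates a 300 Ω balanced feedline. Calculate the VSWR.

Γ = (Z_L − Z_0)/(Z_L + Z_0) = (-204.8 + j515)/(395.2 + j515)
|Γ| = 554/649 = 0.854
VSWR = (1 + |Γ|)/(1 − |Γ|) = 1.85/0.146

VSWR ≈ 12.7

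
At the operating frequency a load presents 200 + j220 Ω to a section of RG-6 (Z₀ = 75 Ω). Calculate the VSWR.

VSWR ≈ 6.1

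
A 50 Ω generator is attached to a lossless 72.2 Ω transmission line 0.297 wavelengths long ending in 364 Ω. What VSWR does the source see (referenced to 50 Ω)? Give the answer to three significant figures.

βl = 2π × 0.297 = 107°
tan(βl) = -3.29
Z_in = Z_0·(Z_L + jZ_0·tanβl)/(Z_0 + jZ_L·tanβl) = 15.6 + j21 Ω
Γ_s = (Z_in − Z_s)/(Z_in + Z_s) = (-34.4 + j21)/(65.6 + j21), |Γ_s| = 0.585
VSWR = (1 + |Γ_s|)/(1 − |Γ_s|)

VSWR ≈ 3.82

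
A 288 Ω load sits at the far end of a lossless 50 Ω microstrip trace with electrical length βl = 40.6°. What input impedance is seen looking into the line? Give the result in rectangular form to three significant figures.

tan(βl) = tan(40.6°) = 0.857
Z_in = Z_0·(Z_L + jZ_0·tanβl)/(Z_0 + jZ_L·tanβl)
     = 50·(288 + j42.9)/(50 + j247)

Z_in ≈ 19.7 − j54.3 Ω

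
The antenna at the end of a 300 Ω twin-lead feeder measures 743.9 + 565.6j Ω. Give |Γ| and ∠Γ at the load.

Γ ≈ 0.606 ∠ 23.4°

Γ = (Z_L − Z_0)/(Z_L + Z_0) = (443.9 + j565.6)/(1044 + j565.6)
|Γ| = 719/1190 = 0.606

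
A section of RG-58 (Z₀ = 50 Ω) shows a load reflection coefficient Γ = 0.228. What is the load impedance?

Z_L = Z_0·(1 + Γ)/(1 − Γ) = 50·(1.23)/(0.772)

Z_L ≈ 79.5 Ω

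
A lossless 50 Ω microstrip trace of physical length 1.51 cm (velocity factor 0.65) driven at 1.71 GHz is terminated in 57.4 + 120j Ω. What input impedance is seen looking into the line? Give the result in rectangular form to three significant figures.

λ = v/f = 0.65·c / 1.71 GHz = 0.114 m
βl = 2π·l/λ = 2π × 0.132 = 47.7°
tan(βl) = tan(47.7°) = 1.1
Z_in = Z_0·(Z_L + jZ_0·tanβl)/(Z_0 + jZ_L·tanβl)
     = 50·(57.4 + j175)/(-81.7 + j63)

Z_in ≈ 29.7 − j84.1 Ω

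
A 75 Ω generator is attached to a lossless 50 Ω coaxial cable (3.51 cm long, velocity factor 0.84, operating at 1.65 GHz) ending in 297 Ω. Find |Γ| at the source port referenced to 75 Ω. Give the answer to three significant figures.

λ = v/f = 0.84·c / 1.65 GHz = 0.153 m
βl = 2π·l/λ = 2π × 0.23 = 82.7°
tan(βl) = 7.85
Z_in = Z_0·(Z_L + jZ_0·tanβl)/(Z_0 + jZ_L·tanβl) = 8.55 − j6.19 Ω
Γ_s = (Z_in − Z_s)/(Z_in + Z_s) = (-66.4 − j6.19)/(83.6 − j6.19), |Γ_s| = 0.797

|Γ| ≈ 0.797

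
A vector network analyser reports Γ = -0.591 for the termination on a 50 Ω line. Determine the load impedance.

Z_L ≈ 12.9 Ω

Z_L = Z_0·(1 + Γ)/(1 − Γ) = 50·(0.409)/(1.59)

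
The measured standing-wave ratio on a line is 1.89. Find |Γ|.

|Γ| = (S − 1)/(S + 1) = (1.89 − 1)/(1.89 + 1) = 0.89/2.89

|Γ| ≈ 0.308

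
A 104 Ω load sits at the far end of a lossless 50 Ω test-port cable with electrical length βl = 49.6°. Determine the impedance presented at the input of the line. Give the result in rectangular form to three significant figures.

Z_in ≈ 35.5 − j28 Ω

tan(βl) = tan(49.6°) = 1.17
Z_in = Z_0·(Z_L + jZ_0·tanβl)/(Z_0 + jZ_L·tanβl)
     = 50·(104 + j58.7)/(50 + j122)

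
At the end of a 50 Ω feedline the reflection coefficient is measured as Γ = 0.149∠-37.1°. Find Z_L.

Z_L ≈ 62.3 − j11.5 Ω

Z_L = Z_0·(1 + Γ)/(1 − Γ) = 50·(1.12 − j0.0899)/(0.881 + j0.0899)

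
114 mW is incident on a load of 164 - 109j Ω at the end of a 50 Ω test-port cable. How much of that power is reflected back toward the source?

|Γ| = |(114 − j109)/(214 − j109)| = 0.657
|Γ|² = 0.431
P_refl = |Γ|²·P_inc = 49.2 mW, P_del = (1 − |Γ|²)·P_inc = 64.8 mW

P_reflected ≈ 49.2 mW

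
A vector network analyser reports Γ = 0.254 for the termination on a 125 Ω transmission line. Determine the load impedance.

Z_L = Z_0·(1 + Γ)/(1 − Γ) = 125·(1.25)/(0.746)

Z_L ≈ 210 Ω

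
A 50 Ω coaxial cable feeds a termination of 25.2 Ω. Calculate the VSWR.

VSWR ≈ 1.98

For a purely resistive load, VSWR = R_L/Z_0 or Z_0/R_L (whichever > 1) = 50/25.2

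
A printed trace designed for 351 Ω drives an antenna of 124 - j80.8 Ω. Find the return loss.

Γ = (-227 − j80.8)/(475 − j80.8), |Γ| = 0.5
RL = −20·log₁₀|Γ| = −20·log₁₀(0.5)

RL ≈ 6.02 dB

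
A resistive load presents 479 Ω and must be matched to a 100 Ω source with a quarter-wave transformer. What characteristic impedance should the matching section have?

Z_qwt = √(Z_0·R_L) = √(100 × 479) = √47900

Z_qwt ≈ 219 Ω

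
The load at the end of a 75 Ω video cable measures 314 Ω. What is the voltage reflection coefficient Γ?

Γ = (Z_L − Z_0)/(Z_L + Z_0) = (314 − 75)/(314 + 75) = 239/389

Γ = 0.614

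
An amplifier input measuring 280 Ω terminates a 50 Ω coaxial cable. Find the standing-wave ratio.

VSWR ≈ 5.6

For a purely resistive load, VSWR = R_L/Z_0 or Z_0/R_L (whichever > 1) = 280/50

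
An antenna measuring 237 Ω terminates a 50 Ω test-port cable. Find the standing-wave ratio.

Γ = (237 − 50)/(237 + 50) = 0.652
VSWR = (1 + 0.652)/(1 − 0.652)

VSWR ≈ 4.74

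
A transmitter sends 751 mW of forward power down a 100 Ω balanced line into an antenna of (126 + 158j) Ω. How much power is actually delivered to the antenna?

P_delivered ≈ 498 mW

|Γ| = |(26 + j158)/(226 + j158)| = 0.581
|Γ|² = 0.337
P_refl = |Γ|²·P_inc = 253 mW, P_del = (1 − |Γ|²)·P_inc = 498 mW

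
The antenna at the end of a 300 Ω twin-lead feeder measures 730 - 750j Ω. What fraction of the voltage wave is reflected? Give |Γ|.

Γ = (Z_L − Z_0)/(Z_L + Z_0) = (430 − j750)/(1030 − j750)
|Γ| = 865/1270

|Γ| ≈ 0.679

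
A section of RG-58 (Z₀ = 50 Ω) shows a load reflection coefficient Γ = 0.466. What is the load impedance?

Z_L = Z_0·(1 + Γ)/(1 − Γ) = 50·(1.47)/(0.534)

Z_L ≈ 137 Ω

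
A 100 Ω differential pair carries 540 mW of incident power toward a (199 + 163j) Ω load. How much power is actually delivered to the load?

|Γ| = |(99 + j163)/(299 + j163)| = 0.56
|Γ|² = 0.314
P_refl = |Γ|²·P_inc = 169 mW, P_del = (1 − |Γ|²)·P_inc = 371 mW

P_delivered ≈ 371 mW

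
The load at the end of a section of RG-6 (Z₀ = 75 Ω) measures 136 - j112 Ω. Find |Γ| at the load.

|Γ| ≈ 0.534

Γ = (Z_L − Z_0)/(Z_L + Z_0) = (61 − j112)/(211 − j112)
|Γ| = 128/239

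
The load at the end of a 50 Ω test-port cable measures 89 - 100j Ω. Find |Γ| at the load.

|Γ| ≈ 0.627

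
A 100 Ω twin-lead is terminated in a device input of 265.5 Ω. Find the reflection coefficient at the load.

Γ = (Z_L − Z_0)/(Z_L + Z_0) = (265.5 − 100)/(265.5 + 100) = 165.5/365.5

Γ = 0.453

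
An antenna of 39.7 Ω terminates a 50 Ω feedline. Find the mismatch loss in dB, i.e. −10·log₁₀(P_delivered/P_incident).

Γ = (39.7 − 50)/(39.7 + 50) = -0.115
|Γ|² = 0.0132, so P_del/P_inc = 1 − |Γ|² = 0.987
ML = −10·log₁₀(1 − |Γ|²)

mismatch loss ≈ 0.0576 dB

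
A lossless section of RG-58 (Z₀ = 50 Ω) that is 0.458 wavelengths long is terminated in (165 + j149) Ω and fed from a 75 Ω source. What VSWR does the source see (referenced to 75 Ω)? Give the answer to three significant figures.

VSWR ≈ 4.95

βl = 2π × 0.458 = 165°
tan(βl) = -0.27
Z_in = Z_0·(Z_L + jZ_0·tanβl)/(Z_0 + jZ_L·tanβl) = 43.7 + j96.6 Ω
Γ_s = (Z_in − Z_s)/(Z_in + Z_s) = (-31.3 + j96.6)/(119 + j96.6), |Γ_s| = 0.664
VSWR = (1 + |Γ_s|)/(1 − |Γ_s|)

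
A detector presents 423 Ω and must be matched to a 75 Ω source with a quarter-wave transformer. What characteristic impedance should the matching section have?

Z_qwt ≈ 178 Ω

Z_qwt = √(Z_0·R_L) = √(75 × 423) = √31720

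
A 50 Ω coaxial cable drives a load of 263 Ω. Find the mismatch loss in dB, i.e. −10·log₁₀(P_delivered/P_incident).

Γ = (263 − 50)/(263 + 50) = 0.681
|Γ|² = 0.463, so P_del/P_inc = 1 − |Γ|² = 0.537
ML = −10·log₁₀(1 − |Γ|²)

mismatch loss ≈ 2.7 dB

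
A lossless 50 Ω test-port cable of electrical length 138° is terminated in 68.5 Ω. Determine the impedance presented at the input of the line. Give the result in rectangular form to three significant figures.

tan(βl) = tan(138°) = -0.9
Z_in = Z_0·(Z_L + jZ_0·tanβl)/(Z_0 + jZ_L·tanβl)
     = 50·(68.5 − j45)/(50 − j61.7)

Z_in ≈ 49.2 + j15.7 Ω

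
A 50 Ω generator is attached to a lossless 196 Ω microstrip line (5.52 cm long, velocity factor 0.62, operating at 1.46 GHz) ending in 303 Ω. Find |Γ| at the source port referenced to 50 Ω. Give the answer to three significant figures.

λ = v/f = 0.62·c / 1.46 GHz = 0.127 m
βl = 2π·l/λ = 2π × 0.433 = 156°
tan(βl) = -0.446
Z_in = Z_0·(Z_L + jZ_0·tanβl)/(Z_0 + jZ_L·tanβl) = 246 + j82.3 Ω
Γ_s = (Z_in − Z_s)/(Z_in + Z_s) = (196 + j82.3)/(296 + j82.3), |Γ_s| = 0.692

|Γ| ≈ 0.692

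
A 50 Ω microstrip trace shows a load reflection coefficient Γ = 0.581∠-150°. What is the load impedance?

Z_L ≈ 14.1 − j12.4 Ω

Z_L = Z_0·(1 + Γ)/(1 − Γ) = 50·(0.497 − j0.29)/(1.5 + j0.29)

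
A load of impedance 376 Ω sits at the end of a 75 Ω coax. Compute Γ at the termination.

Γ = (Z_L − Z_0)/(Z_L + Z_0) = (376 − 75)/(376 + 75) = 301/451

Γ = 0.667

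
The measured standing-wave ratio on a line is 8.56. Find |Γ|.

|Γ| ≈ 0.791

|Γ| = (S − 1)/(S + 1) = (8.56 − 1)/(8.56 + 1) = 7.56/9.56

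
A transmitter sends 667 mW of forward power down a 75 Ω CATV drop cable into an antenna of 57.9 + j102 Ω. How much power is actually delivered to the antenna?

|Γ| = |(-17.1 + j102)/(132.9 + j102)| = 0.617
|Γ|² = 0.381
P_refl = |Γ|²·P_inc = 254 mW, P_del = (1 − |Γ|²)·P_inc = 413 mW

P_delivered ≈ 413 mW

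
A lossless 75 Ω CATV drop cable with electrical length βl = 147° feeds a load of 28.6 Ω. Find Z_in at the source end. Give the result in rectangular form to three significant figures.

tan(βl) = tan(147°) = -0.649
Z_in = Z_0·(Z_L + jZ_0·tanβl)/(Z_0 + jZ_L·tanβl)
     = 75·(28.6 − j48.7)/(75 − j18.6)

Z_in ≈ 38.3 − j39.2 Ω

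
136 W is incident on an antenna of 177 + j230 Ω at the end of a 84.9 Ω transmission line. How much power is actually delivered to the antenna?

|Γ| = |(92.1 + j230)/(261.9 + j230)| = 0.711
|Γ|² = 0.505
P_refl = |Γ|²·P_inc = 68.7 W, P_del = (1 − |Γ|²)·P_inc = 67.3 W

P_delivered ≈ 67.3 W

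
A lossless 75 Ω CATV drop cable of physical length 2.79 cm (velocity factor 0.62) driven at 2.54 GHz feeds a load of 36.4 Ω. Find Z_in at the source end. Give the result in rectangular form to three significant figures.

λ = v/f = 0.62·c / 2.54 GHz = 0.0732 m
βl = 2π·l/λ = 2π × 0.381 = 137°
tan(βl) = tan(137°) = -0.927
Z_in = Z_0·(Z_L + jZ_0·tanβl)/(Z_0 + jZ_L·tanβl)
     = 75·(36.4 − j69.5)/(75 − j33.8)

Z_in ≈ 56.3 − j44.2 Ω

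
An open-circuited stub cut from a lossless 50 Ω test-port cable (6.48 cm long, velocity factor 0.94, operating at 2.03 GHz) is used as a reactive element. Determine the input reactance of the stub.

X_in ≈ 234 Ω (inductive)

λ = v/f = 0.94·c / 2.03 GHz = 0.139 m
βl = 2π·l/λ = 2π × 0.466 = 168°
tan(βl) = -0.214
For an open-circuited stub, Z_in = −jZ_0·cot(βl) = −jZ_0/tan(βl)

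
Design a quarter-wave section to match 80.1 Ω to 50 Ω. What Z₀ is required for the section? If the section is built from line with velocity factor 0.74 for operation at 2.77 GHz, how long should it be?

Z_qwt = √(Z_0·R_L) = √(50 × 80.1) = √4005
λ = 0.74·c/f = 0.0801 m, so l = λ/4 = 0.02 m

Z_qwt ≈ 63.3 Ω; length ≈ 2 cm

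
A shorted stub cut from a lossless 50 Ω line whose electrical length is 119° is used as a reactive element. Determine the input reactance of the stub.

tan(βl) = -1.8
For a shorted stub, Z_in = jZ_0·tan(βl)

X_in ≈ -90.2 Ω (capacitive)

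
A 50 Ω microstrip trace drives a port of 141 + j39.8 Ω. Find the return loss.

Γ = (91 + j39.8)/(191 + j39.8), |Γ| = 0.509
RL = −20·log₁₀|Γ| = −20·log₁₀(0.509)

RL ≈ 5.86 dB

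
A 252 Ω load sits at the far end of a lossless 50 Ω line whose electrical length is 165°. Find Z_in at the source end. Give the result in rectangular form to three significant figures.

tan(βl) = tan(165°) = -0.268
Z_in = Z_0·(Z_L + jZ_0·tanβl)/(Z_0 + jZ_L·tanβl)
     = 50·(252 − j13.4)/(50 − j67.5)

Z_in ≈ 95.7 + j116 Ω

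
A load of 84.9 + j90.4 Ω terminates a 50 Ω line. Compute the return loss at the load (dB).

RL ≈ 4.48 dB

Γ = (34.9 + j90.4)/(134.9 + j90.4), |Γ| = 0.597
RL = −20·log₁₀|Γ| = −20·log₁₀(0.597)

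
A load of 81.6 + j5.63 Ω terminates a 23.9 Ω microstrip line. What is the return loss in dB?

RL ≈ 5.21 dB

Γ = (57.7 + j5.63)/(105.5 + j5.63), |Γ| = 0.549
RL = −20·log₁₀|Γ| = −20·log₁₀(0.549)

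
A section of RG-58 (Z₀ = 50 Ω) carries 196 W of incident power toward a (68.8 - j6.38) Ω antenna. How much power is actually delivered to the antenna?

P_delivered ≈ 191 W

|Γ| = |(18.8 − j6.38)/(118.8 − j6.38)| = 0.167
|Γ|² = 0.0278
P_refl = |Γ|²·P_inc = 5.46 W, P_del = (1 − |Γ|²)·P_inc = 191 W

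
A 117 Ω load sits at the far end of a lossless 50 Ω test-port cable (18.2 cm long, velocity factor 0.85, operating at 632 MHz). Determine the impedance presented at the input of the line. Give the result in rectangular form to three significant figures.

Z_in ≈ 83 + j45.8 Ω

λ = v/f = 0.85·c / 632 MHz = 0.403 m
βl = 2π·l/λ = 2π × 0.451 = 162°
tan(βl) = tan(162°) = -0.317
Z_in = Z_0·(Z_L + jZ_0·tanβl)/(Z_0 + jZ_L·tanβl)
     = 50·(117 − j15.9)/(50 − j37.1)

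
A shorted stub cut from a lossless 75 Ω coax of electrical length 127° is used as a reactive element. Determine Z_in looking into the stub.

tan(βl) = -1.33
For a shorted stub, Z_in = jZ_0·tan(βl)

Z_in ≈ −j99.5 Ω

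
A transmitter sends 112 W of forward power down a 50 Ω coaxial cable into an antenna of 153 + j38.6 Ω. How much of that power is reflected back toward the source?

P_reflected ≈ 31.7 W

|Γ| = |(103 + j38.6)/(203 + j38.6)| = 0.532
|Γ|² = 0.283
P_refl = |Γ|²·P_inc = 31.7 W, P_del = (1 − |Γ|²)·P_inc = 80.3 W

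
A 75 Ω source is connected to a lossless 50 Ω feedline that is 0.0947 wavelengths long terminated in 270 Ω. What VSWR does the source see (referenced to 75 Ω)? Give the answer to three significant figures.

VSWR ≈ 5.04

βl = 2π × 0.0947 = 34.1°
tan(βl) = 0.677
Z_in = Z_0·(Z_L + jZ_0·tanβl)/(Z_0 + jZ_L·tanβl) = 27.4 − j66.4 Ω
Γ_s = (Z_in − Z_s)/(Z_in + Z_s) = (-47.6 − j66.4)/(102 − j66.4), |Γ_s| = 0.669
VSWR = (1 + |Γ_s|)/(1 − |Γ_s|)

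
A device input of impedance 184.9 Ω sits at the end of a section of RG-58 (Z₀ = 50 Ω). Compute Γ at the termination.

Γ = (Z_L − Z_0)/(Z_L + Z_0) = (184.9 − 50)/(184.9 + 50) = 134.9/234.9

Γ = 0.574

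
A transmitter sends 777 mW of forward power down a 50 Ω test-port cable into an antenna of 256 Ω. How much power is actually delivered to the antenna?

P_delivered ≈ 425 mW

Γ = (256 − 50)/(256 + 50) = 0.673
|Γ|² = 0.453
P_refl = |Γ|²·P_inc = 352 mW, P_del = (1 − |Γ|²)·P_inc = 425 mW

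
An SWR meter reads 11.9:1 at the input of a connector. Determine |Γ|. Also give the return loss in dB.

|Γ| = (S − 1)/(S + 1) = (11.9 − 1)/(11.9 + 1) = 10.9/12.9
RL = −20·log₁₀|Γ| = −20·log₁₀(0.845)

|Γ| ≈ 0.845; return loss ≈ 1.46 dB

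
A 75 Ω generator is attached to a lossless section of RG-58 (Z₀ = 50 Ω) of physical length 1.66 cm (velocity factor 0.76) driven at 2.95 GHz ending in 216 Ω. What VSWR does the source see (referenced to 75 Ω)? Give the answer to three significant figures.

λ = v/f = 0.76·c / 2.95 GHz = 0.0773 m
βl = 2π·l/λ = 2π × 0.215 = 77.3°
tan(βl) = 4.44
Z_in = Z_0·(Z_L + jZ_0·tanβl)/(Z_0 + jZ_L·tanβl) = 12.1 − j10.6 Ω
Γ_s = (Z_in − Z_s)/(Z_in + Z_s) = (-62.9 − j10.6)/(87.1 − j10.6), |Γ_s| = 0.726
VSWR = (1 + |Γ_s|)/(1 − |Γ_s|)

VSWR ≈ 6.31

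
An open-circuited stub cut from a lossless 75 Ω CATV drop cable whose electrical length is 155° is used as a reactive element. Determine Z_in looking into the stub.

Z_in ≈ +j161 Ω

tan(βl) = -0.466
For an open-circuited stub, Z_in = −jZ_0·cot(βl) = −jZ_0/tan(βl)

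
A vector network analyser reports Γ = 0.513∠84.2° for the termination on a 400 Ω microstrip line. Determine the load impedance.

Z_L ≈ 254 + j352 Ω

Z_L = Z_0·(1 + Γ)/(1 − Γ) = 400·(1.05 + j0.51)/(0.948 − j0.51)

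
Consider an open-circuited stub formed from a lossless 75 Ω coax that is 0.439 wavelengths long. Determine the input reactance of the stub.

X_in ≈ 186 Ω (inductive)

βl = 2π × 0.439 = 158°
tan(βl) = -0.403
For an open-circuited stub, Z_in = −jZ_0·cot(βl) = −jZ_0/tan(βl)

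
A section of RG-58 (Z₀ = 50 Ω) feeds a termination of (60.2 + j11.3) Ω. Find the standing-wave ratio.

Γ = (Z_L − Z_0)/(Z_L + Z_0) = (10.2 + j11.3)/(110.2 + j11.3)
|Γ| = 15.2/111 = 0.137
VSWR = (1 + |Γ|)/(1 − |Γ|) = 1.14/0.863

VSWR ≈ 1.32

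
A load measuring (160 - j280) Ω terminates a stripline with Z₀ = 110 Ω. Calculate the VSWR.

VSWR ≈ 6.44

Γ = (Z_L − Z_0)/(Z_L + Z_0) = (50 − j280)/(270 − j280)
|Γ| = 284/389 = 0.731
VSWR = (1 + |Γ|)/(1 − |Γ|) = 1.73/0.269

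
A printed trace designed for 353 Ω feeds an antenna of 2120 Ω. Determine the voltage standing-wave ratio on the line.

VSWR ≈ 6.01

For a purely resistive load, VSWR = R_L/Z_0 or Z_0/R_L (whichever > 1) = 2120/353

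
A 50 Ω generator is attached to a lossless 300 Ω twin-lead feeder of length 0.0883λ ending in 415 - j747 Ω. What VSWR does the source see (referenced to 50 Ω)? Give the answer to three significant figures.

βl = 2π × 0.0883 = 31.8°
tan(βl) = 0.62
Z_in = Z_0·(Z_L + jZ_0·tanβl)/(Z_0 + jZ_L·tanβl) = 79.7 − j248 Ω
Γ_s = (Z_in − Z_s)/(Z_in + Z_s) = (29.7 − j248)/(130 − j248), |Γ_s| = 0.892
VSWR = (1 + |Γ_s|)/(1 − |Γ_s|)

VSWR ≈ 17.5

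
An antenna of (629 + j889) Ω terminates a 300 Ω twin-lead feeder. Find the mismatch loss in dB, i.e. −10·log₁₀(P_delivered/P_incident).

Γ = (329 + j889)/(929 + j889), |Γ| = 0.737
|Γ|² = 0.543, so P_del/P_inc = 1 − |Γ|² = 0.457
ML = −10·log₁₀(1 − |Γ|²)

mismatch loss ≈ 3.41 dB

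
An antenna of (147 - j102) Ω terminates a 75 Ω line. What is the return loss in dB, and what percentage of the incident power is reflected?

Γ = (72 − j102)/(222 − j102), |Γ| = 0.511
RL = −20·log₁₀(0.511) = 5.83 dB
P_refl/P_inc = |Γ|² = 0.261

RL ≈ 5.83 dB; 26.1% of incident power reflected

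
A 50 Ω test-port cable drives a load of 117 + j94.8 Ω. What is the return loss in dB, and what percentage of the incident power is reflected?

Γ = (67 + j94.8)/(167 + j94.8), |Γ| = 0.605
RL = −20·log₁₀(0.605) = 4.37 dB
P_refl/P_inc = |Γ|² = 0.365

RL ≈ 4.37 dB; 36.5% of incident power reflected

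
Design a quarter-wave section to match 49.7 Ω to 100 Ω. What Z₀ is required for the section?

Z_qwt ≈ 70.5 Ω

Z_qwt = √(Z_0·R_L) = √(100 × 49.7) = √4970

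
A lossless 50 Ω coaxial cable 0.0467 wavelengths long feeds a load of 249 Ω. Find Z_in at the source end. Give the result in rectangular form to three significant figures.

Z_in ≈ 83.2 − j110 Ω

βl = 2π × 0.0467 = 16.8°
tan(βl) = tan(16.8°) = 0.302
Z_in = Z_0·(Z_L + jZ_0·tanβl)/(Z_0 + jZ_L·tanβl)
     = 50·(249 + j15.1)/(50 + j75.2)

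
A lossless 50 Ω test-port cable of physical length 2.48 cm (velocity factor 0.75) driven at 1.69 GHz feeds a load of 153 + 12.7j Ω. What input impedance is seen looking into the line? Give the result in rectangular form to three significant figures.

Z_in ≈ 19.2 − j20.1 Ω

λ = v/f = 0.75·c / 1.69 GHz = 0.133 m
βl = 2π·l/λ = 2π × 0.186 = 67.1°
tan(βl) = tan(67.1°) = 2.36
Z_in = Z_0·(Z_L + jZ_0·tanβl)/(Z_0 + jZ_L·tanβl)
     = 50·(153 + j131)/(20 + j361)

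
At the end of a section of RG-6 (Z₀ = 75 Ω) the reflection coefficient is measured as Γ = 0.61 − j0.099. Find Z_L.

Z_L ≈ 286 − j91.7 Ω

Z_L = Z_0·(1 + Γ)/(1 − Γ) = 75·(1.61 − j0.099)/(0.39 + j0.099)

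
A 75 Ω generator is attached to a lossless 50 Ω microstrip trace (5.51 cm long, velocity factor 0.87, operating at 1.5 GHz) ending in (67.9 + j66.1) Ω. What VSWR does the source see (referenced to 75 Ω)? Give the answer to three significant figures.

VSWR ≈ 4.58

λ = v/f = 0.87·c / 1.5 GHz = 0.174 m
βl = 2π·l/λ = 2π × 0.317 = 114°
tan(βl) = -2.25
Z_in = Z_0·(Z_L + jZ_0·tanβl)/(Z_0 + jZ_L·tanβl) = 16.4 + j0.946 Ω
Γ_s = (Z_in − Z_s)/(Z_in + Z_s) = (-58.6 + j0.946)/(91.4 + j0.946), |Γ_s| = 0.642
VSWR = (1 + |Γ_s|)/(1 − |Γ_s|)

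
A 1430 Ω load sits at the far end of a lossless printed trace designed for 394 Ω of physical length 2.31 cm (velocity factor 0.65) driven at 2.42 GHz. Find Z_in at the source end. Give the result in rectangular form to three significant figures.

λ = v/f = 0.65·c / 2.42 GHz = 0.0806 m
βl = 2π·l/λ = 2π × 0.287 = 103°
tan(βl) = tan(103°) = -4.26
Z_in = Z_0·(Z_L + jZ_0·tanβl)/(Z_0 + jZ_L·tanβl)
     = 394·(1430 − j1680)/(394 − j6100)

Z_in ≈ 114 + j85.1 Ω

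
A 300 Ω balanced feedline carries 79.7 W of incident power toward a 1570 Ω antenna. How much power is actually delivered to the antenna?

Γ = (1570 − 300)/(1570 + 300) = 0.679
|Γ|² = 0.461
P_refl = |Γ|²·P_inc = 36.8 W, P_del = (1 − |Γ|²)·P_inc = 42.9 W

P_delivered ≈ 42.9 W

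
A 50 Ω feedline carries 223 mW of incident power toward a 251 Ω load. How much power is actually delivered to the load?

Γ = (251 − 50)/(251 + 50) = 0.668
|Γ|² = 0.446
P_refl = |Γ|²·P_inc = 99.4 mW, P_del = (1 − |Γ|²)·P_inc = 124 mW

P_delivered ≈ 124 mW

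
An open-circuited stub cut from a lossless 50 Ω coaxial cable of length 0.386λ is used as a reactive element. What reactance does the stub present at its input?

βl = 2π × 0.386 = 139°
tan(βl) = -0.871
For an open-circuited stub, Z_in = −jZ_0·cot(βl) = −jZ_0/tan(βl)

X_in ≈ 57.4 Ω (inductive)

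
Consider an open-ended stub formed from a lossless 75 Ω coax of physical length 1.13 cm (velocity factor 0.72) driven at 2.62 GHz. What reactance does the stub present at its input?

λ = v/f = 0.72·c / 2.62 GHz = 0.0824 m
βl = 2π·l/λ = 2π × 0.137 = 49.3°
tan(βl) = 1.16
For an open-ended stub, Z_in = −jZ_0·cot(βl) = −jZ_0/tan(βl)

X_in ≈ -64.4 Ω (capacitive)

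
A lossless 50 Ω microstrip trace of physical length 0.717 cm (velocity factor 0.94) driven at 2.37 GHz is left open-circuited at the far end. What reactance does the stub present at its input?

X_in ≈ -126 Ω (capacitive)

λ = v/f = 0.94·c / 2.37 GHz = 0.119 m
βl = 2π·l/λ = 2π × 0.0603 = 21.7°
tan(βl) = 0.398
For an open-circuited stub, Z_in = −jZ_0·cot(βl) = −jZ_0/tan(βl)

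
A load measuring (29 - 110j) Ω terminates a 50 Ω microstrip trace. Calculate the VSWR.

VSWR ≈ 10.6

Γ = (Z_L − Z_0)/(Z_L + Z_0) = (-21 − j110)/(79 − j110)
|Γ| = 112/135 = 0.827
VSWR = (1 + |Γ|)/(1 − |Γ|) = 1.83/0.173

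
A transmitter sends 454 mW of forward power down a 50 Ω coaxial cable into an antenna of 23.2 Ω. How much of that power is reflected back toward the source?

Γ = (23.2 − 50)/(23.2 + 50) = -0.366
|Γ|² = 0.134
P_refl = |Γ|²·P_inc = 60.9 mW, P_del = (1 − |Γ|²)·P_inc = 393 mW

P_reflected ≈ 60.9 mW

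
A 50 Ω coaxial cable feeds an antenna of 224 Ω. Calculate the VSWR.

Γ = (224 − 50)/(224 + 50) = 0.635
VSWR = (1 + 0.635)/(1 − 0.635)

VSWR ≈ 4.48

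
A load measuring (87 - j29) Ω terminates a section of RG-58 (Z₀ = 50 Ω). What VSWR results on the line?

VSWR ≈ 2.01

Γ = (Z_L − Z_0)/(Z_L + Z_0) = (37 − j29)/(137 − j29)
|Γ| = 47/140 = 0.336
VSWR = (1 + |Γ|)/(1 − |Γ|) = 1.34/0.664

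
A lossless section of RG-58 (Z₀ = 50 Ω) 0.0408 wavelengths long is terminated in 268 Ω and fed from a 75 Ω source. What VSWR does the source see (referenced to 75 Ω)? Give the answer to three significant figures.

VSWR ≈ 3.87

βl = 2π × 0.0408 = 14.7°
tan(βl) = 0.262
Z_in = Z_0·(Z_L + jZ_0·tanβl)/(Z_0 + jZ_L·tanβl) = 96.3 − j122 Ω
Γ_s = (Z_in − Z_s)/(Z_in + Z_s) = (21.3 − j122)/(171 − j122), |Γ_s| = 0.589
VSWR = (1 + |Γ_s|)/(1 − |Γ_s|)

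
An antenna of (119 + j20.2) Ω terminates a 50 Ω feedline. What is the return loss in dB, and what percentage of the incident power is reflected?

Γ = (69 + j20.2)/(169 + j20.2), |Γ| = 0.422
RL = −20·log₁₀(0.422) = 7.49 dB
P_refl/P_inc = |Γ|² = 0.178

RL ≈ 7.49 dB; 17.8% of incident power reflected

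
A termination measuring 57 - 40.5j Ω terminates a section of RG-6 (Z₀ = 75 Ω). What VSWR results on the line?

VSWR ≈ 1.95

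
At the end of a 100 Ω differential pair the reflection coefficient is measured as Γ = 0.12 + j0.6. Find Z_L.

Z_L ≈ 55.1 + j106 Ω

Z_L = Z_0·(1 + Γ)/(1 − Γ) = 100·(1.12 + j0.6)/(0.88 − j0.6)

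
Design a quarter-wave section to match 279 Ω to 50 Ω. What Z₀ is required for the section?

Z_qwt = √(Z_0·R_L) = √(50 × 279) = √13950

Z_qwt ≈ 118 Ω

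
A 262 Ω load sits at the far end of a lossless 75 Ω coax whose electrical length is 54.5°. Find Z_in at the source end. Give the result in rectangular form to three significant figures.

Z_in ≈ 31.1 − j47.1 Ω

tan(βl) = tan(54.5°) = 1.4
Z_in = Z_0·(Z_L + jZ_0·tanβl)/(Z_0 + jZ_L·tanβl)
     = 75·(262 + j105)/(75 + j367)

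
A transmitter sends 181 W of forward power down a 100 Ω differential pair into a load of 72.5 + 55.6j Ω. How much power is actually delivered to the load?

|Γ| = |(-27.5 + j55.6)/(172.5 + j55.6)| = 0.342
|Γ|² = 0.117
P_refl = |Γ|²·P_inc = 21.2 W, P_del = (1 − |Γ|²)·P_inc = 160 W

P_delivered ≈ 160 W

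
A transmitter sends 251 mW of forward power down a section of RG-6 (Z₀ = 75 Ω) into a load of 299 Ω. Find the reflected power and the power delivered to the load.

P_reflected ≈ 90 mW; P_delivered ≈ 161 mW

Γ = (299 − 75)/(299 + 75) = 0.599
|Γ|² = 0.359
P_refl = |Γ|²·P_inc = 90 mW, P_del = (1 − |Γ|²)·P_inc = 161 mW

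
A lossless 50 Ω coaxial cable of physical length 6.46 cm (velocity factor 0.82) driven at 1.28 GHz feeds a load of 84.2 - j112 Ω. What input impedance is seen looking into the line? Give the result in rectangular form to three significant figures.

λ = v/f = 0.82·c / 1.28 GHz = 0.192 m
βl = 2π·l/λ = 2π × 0.336 = 121°
tan(βl) = tan(121°) = -1.66
Z_in = Z_0·(Z_L + jZ_0·tanβl)/(Z_0 + jZ_L·tanβl)
     = 50·(84.2 − j195)/(-136 − j140)

Z_in ≈ 20.8 + j50.3 Ω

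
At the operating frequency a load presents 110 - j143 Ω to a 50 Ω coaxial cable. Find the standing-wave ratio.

Γ = (Z_L − Z_0)/(Z_L + Z_0) = (60 − j143)/(160 − j143)
|Γ| = 155/215 = 0.723
VSWR = (1 + |Γ|)/(1 − |Γ|) = 1.72/0.277

VSWR ≈ 6.21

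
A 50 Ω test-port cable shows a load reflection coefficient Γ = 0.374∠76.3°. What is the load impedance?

Z_L ≈ 44.7 + j37.7 Ω

Z_L = Z_0·(1 + Γ)/(1 − Γ) = 50·(1.09 + j0.363)/(0.911 − j0.363)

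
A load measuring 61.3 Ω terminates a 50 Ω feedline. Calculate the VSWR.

For a purely resistive load, VSWR = R_L/Z_0 or Z_0/R_L (whichever > 1) = 61.3/50

VSWR ≈ 1.23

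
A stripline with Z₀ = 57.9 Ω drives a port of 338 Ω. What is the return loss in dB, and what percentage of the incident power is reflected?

RL ≈ 3.01 dB; 50.1% of incident power reflected

Γ = (338 − 57.9)/(338 + 57.9) = 0.708
RL = −20·log₁₀(0.708) = 3.01 dB
P_refl/P_inc = |Γ|² = 0.501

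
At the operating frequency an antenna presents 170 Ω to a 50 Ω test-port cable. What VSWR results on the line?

VSWR ≈ 3.4

For a purely resistive load, VSWR = R_L/Z_0 or Z_0/R_L (whichever > 1) = 170/50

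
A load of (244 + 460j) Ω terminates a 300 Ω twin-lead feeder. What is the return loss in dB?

RL ≈ 3.74 dB

Γ = (-56 + j460)/(544 + j460), |Γ| = 0.65
RL = −20·log₁₀|Γ| = −20·log₁₀(0.65)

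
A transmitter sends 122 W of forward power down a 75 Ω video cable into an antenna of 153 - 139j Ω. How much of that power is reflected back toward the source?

|Γ| = |(78 − j139)/(228 − j139)| = 0.597
|Γ|² = 0.356
P_refl = |Γ|²·P_inc = 43.5 W, P_del = (1 − |Γ|²)·P_inc = 78.5 W

P_reflected ≈ 43.5 W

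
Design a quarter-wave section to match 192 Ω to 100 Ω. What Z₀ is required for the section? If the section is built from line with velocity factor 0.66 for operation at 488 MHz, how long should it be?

Z_qwt ≈ 139 Ω; length ≈ 10.1 cm

Z_qwt = √(Z_0·R_L) = √(100 × 192) = √19200
λ = 0.66·c/f = 0.406 m, so l = λ/4 = 0.101 m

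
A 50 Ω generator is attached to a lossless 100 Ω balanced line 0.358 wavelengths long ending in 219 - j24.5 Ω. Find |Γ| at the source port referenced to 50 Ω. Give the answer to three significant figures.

|Γ| ≈ 0.484

βl = 2π × 0.358 = 129°
tan(βl) = -1.24
Z_in = Z_0·(Z_L + jZ_0·tanβl)/(Z_0 + jZ_L·tanβl) = 70.7 + j62.5 Ω
Γ_s = (Z_in − Z_s)/(Z_in + Z_s) = (20.7 + j62.5)/(121 + j62.5), |Γ_s| = 0.484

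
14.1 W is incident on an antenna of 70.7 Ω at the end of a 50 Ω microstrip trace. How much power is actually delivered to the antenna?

Γ = (70.7 − 50)/(70.7 + 50) = 0.171
|Γ|² = 0.0294
P_refl = |Γ|²·P_inc = 0.415 W, P_del = (1 − |Γ|²)·P_inc = 13.7 W

P_delivered ≈ 13.7 W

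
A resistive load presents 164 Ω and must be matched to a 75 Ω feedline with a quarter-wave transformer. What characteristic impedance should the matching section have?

Z_qwt = √(Z_0·R_L) = √(75 × 164) = √12300

Z_qwt ≈ 111 Ω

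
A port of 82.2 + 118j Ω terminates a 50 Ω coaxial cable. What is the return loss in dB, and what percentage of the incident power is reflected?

Γ = (32.2 + j118)/(132.2 + j118), |Γ| = 0.69
RL = −20·log₁₀(0.69) = 3.22 dB
P_refl/P_inc = |Γ|² = 0.476

RL ≈ 3.22 dB; 47.6% of incident power reflected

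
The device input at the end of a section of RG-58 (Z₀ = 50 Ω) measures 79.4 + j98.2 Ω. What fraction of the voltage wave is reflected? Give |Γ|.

|Γ| ≈ 0.631

Γ = (Z_L − Z_0)/(Z_L + Z_0) = (29.4 + j98.2)/(129.4 + j98.2)
|Γ| = 103/162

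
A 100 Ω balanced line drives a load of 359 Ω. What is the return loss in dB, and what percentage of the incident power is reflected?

Γ = (359 − 100)/(359 + 100) = 0.564
RL = −20·log₁₀(0.564) = 4.97 dB
P_refl/P_inc = |Γ|² = 0.318

RL ≈ 4.97 dB; 31.8% of incident power reflected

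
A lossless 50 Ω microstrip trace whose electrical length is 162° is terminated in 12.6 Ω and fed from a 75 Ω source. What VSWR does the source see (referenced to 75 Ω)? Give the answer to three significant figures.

VSWR ≈ 5.65

tan(βl) = -0.325
Z_in = Z_0·(Z_L + jZ_0·tanβl)/(Z_0 + jZ_L·tanβl) = 13.8 − j15.1 Ω
Γ_s = (Z_in − Z_s)/(Z_in + Z_s) = (-61.2 − j15.1)/(88.8 − j15.1), |Γ_s| = 0.699
VSWR = (1 + |Γ_s|)/(1 − |Γ_s|)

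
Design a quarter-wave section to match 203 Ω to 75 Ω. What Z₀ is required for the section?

Z_qwt = √(Z_0·R_L) = √(75 × 203) = √15220

Z_qwt ≈ 123 Ω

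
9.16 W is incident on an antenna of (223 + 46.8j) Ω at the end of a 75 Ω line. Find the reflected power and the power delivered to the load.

|Γ| = |(148 + j46.8)/(298 + j46.8)| = 0.515
|Γ|² = 0.265
P_refl = |Γ|²·P_inc = 2.43 W, P_del = (1 − |Γ|²)·P_inc = 6.73 W

P_reflected ≈ 2.43 W; P_delivered ≈ 6.73 W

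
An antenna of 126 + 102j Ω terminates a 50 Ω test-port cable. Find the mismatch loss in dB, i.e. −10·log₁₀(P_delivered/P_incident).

Γ = (76 + j102)/(176 + j102), |Γ| = 0.625
|Γ|² = 0.391, so P_del/P_inc = 1 − |Γ|² = 0.609
ML = −10·log₁₀(1 − |Γ|²)

mismatch loss ≈ 2.15 dB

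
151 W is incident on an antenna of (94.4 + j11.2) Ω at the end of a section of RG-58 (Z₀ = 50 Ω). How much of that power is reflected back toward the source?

P_reflected ≈ 15.1 W

|Γ| = |(44.4 + j11.2)/(144.4 + j11.2)| = 0.316
|Γ|² = 0.1
P_refl = |Γ|²·P_inc = 15.1 W, P_del = (1 − |Γ|²)·P_inc = 136 W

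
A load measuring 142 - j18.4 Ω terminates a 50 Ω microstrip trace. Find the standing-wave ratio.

Γ = (Z_L − Z_0)/(Z_L + Z_0) = (92 − j18.4)/(192 − j18.4)
|Γ| = 93.8/193 = 0.486
VSWR = (1 + |Γ|)/(1 − |Γ|) = 1.49/0.514

VSWR ≈ 2.89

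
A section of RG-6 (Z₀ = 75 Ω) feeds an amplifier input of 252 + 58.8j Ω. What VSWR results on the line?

VSWR ≈ 3.56

Γ = (Z_L − Z_0)/(Z_L + Z_0) = (177 + j58.8)/(327 + j58.8)
|Γ| = 187/332 = 0.561
VSWR = (1 + |Γ|)/(1 − |Γ|) = 1.56/0.439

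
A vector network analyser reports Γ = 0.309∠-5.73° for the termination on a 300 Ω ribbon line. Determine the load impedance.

Z_L = Z_0·(1 + Γ)/(1 − Γ) = 300·(1.31 − j0.0309)/(0.693 + j0.0309)

Z_L ≈ 565 − j38.5 Ω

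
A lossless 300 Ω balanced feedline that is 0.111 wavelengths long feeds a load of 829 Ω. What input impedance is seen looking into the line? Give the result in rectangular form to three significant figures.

βl = 2π × 0.111 = 40°
tan(βl) = tan(40°) = 0.838
Z_in = Z_0·(Z_L + jZ_0·tanβl)/(Z_0 + jZ_L·tanβl)
     = 300·(829 + j251)/(300 + j695)

Z_in ≈ 222 − j262 Ω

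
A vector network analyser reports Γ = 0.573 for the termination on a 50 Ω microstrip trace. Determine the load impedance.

Z_L ≈ 184 Ω

Z_L = Z_0·(1 + Γ)/(1 − Γ) = 50·(1.57)/(0.427)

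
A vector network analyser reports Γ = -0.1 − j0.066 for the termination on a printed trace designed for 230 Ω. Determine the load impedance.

Z_L = Z_0·(1 + Γ)/(1 − Γ) = 230·(0.9 − j0.066)/(1.1 + j0.066)

Z_L ≈ 187 − j25 Ω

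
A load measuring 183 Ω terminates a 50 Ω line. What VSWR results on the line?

VSWR ≈ 3.66

For a purely resistive load, VSWR = R_L/Z_0 or Z_0/R_L (whichever > 1) = 183/50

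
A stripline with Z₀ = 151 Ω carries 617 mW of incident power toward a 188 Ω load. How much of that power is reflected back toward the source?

P_reflected ≈ 7.35 mW

Γ = (188 − 151)/(188 + 151) = 0.109
|Γ|² = 0.0119
P_refl = |Γ|²·P_inc = 7.35 mW, P_del = (1 − |Γ|²)·P_inc = 610 mW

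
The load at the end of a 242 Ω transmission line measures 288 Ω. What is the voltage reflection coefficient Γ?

Γ = (Z_L − Z_0)/(Z_L + Z_0) = (288 − 242)/(288 + 242) = 46/530

Γ = 0.0868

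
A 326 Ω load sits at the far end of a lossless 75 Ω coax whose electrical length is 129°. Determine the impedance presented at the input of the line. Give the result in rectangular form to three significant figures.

Z_in ≈ 27.6 + j55.6 Ω

tan(βl) = tan(129°) = -1.23
Z_in = Z_0·(Z_L + jZ_0·tanβl)/(Z_0 + jZ_L·tanβl)
     = 75·(326 − j92.6)/(75 − j403)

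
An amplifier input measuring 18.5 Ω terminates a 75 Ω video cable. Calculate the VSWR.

For a purely resistive load, VSWR = R_L/Z_0 or Z_0/R_L (whichever > 1) = 75/18.5

VSWR ≈ 4.05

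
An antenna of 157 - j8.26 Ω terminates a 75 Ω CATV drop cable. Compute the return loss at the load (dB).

RL ≈ 9 dB

Γ = (82 − j8.26)/(232 − j8.26), |Γ| = 0.355
RL = −20·log₁₀|Γ| = −20·log₁₀(0.355)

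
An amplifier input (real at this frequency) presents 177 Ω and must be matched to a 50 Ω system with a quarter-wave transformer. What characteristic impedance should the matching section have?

Z_qwt = √(Z_0·R_L) = √(50 × 177) = √8850

Z_qwt ≈ 94.1 Ω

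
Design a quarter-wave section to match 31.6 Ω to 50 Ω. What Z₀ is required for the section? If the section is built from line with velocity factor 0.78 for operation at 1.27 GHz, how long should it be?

Z_qwt ≈ 39.7 Ω; length ≈ 4.61 cm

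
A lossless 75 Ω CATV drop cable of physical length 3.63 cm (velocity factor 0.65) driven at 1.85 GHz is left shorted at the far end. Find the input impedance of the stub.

Z_in ≈ −j111 Ω

λ = v/f = 0.65·c / 1.85 GHz = 0.105 m
βl = 2π·l/λ = 2π × 0.344 = 124°
tan(βl) = -1.48
For a shorted stub, Z_in = jZ_0·tan(βl)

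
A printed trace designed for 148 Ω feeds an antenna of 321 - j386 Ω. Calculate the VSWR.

VSWR ≈ 5.59

Γ = (Z_L − Z_0)/(Z_L + Z_0) = (173 − j386)/(469 − j386)
|Γ| = 423/607 = 0.696
VSWR = (1 + |Γ|)/(1 − |Γ|) = 1.7/0.304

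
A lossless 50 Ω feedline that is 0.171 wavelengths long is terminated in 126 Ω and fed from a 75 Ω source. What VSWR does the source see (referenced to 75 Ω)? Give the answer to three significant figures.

VSWR ≈ 3.34

βl = 2π × 0.171 = 61.6°
tan(βl) = 1.85
Z_in = Z_0·(Z_L + jZ_0·tanβl)/(Z_0 + jZ_L·tanβl) = 24.5 − j21.8 Ω
Γ_s = (Z_in − Z_s)/(Z_in + Z_s) = (-50.5 − j21.8)/(99.5 − j21.8), |Γ_s| = 0.54
VSWR = (1 + |Γ_s|)/(1 − |Γ_s|)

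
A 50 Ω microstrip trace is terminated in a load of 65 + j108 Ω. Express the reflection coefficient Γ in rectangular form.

Γ = (Z_L − Z_0)/(Z_L + Z_0) = (15 + j108)/(115 + j108)

Γ ≈ 0.538 + j0.434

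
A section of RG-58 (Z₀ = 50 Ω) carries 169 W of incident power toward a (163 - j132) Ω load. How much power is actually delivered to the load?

P_delivered ≈ 87.7 W

|Γ| = |(113 − j132)/(213 − j132)| = 0.693
|Γ|² = 0.481
P_refl = |Γ|²·P_inc = 81.3 W, P_del = (1 − |Γ|²)·P_inc = 87.7 W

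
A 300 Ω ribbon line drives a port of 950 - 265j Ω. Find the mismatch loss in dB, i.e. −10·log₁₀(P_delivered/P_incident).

Γ = (650 − j265)/(1250 − j265), |Γ| = 0.549
|Γ|² = 0.302, so P_del/P_inc = 1 − |Γ|² = 0.698
ML = −10·log₁₀(1 − |Γ|²)

mismatch loss ≈ 1.56 dB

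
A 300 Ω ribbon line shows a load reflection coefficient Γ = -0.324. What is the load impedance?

Z_L = Z_0·(1 + Γ)/(1 − Γ) = 300·(0.676)/(1.32)

Z_L ≈ 153 Ω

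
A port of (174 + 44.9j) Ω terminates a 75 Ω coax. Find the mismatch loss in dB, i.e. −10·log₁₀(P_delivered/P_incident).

mismatch loss ≈ 0.886 dB

Γ = (99 + j44.9)/(249 + j44.9), |Γ| = 0.43
|Γ|² = 0.185, so P_del/P_inc = 1 − |Γ|² = 0.815
ML = −10·log₁₀(1 − |Γ|²)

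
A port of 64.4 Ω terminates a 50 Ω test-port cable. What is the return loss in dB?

RL ≈ 18 dB

Γ = (64.4 − 50)/(64.4 + 50) = 0.126
RL = −20·log₁₀|Γ| = −20·log₁₀(0.126)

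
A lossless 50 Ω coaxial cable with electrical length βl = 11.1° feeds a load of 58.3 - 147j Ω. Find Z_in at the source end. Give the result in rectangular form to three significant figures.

Z_in ≈ 23.8 − j90.5 Ω

tan(βl) = tan(11.1°) = 0.196
Z_in = Z_0·(Z_L + jZ_0·tanβl)/(Z_0 + jZ_L·tanβl)
     = 50·(58.3 − j137)/(78.8 + j11.4)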